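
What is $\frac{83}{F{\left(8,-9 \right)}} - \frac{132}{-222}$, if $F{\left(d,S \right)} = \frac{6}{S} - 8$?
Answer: $- \frac{8641}{962} \approx -8.9823$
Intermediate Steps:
$F{\left(d,S \right)} = -8 + \frac{6}{S}$ ($F{\left(d,S \right)} = \frac{6}{S} - 8 = -8 + \frac{6}{S}$)
$\frac{83}{F{\left(8,-9 \right)}} - \frac{132}{-222} = \frac{83}{-8 + \frac{6}{-9}} - \frac{132}{-222} = \frac{83}{-8 + 6 \left(- \frac{1}{9}\right)} - - \frac{22}{37} = \frac{83}{-8 - \frac{2}{3}} + \frac{22}{37} = \frac{83}{- \frac{26}{3}} + \frac{22}{37} = 83 \left(- \frac{3}{26}\right) + \frac{22}{37} = - \frac{249}{26} + \frac{22}{37} = - \frac{8641}{962}$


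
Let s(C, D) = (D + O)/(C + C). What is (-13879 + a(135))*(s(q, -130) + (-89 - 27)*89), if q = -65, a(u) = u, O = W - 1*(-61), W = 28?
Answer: 9222766888/65 ≈ 1.4189e+8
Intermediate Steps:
O = 89 (O = 28 - 1*(-61) = 28 + 61 = 89)
s(C, D) = (89 + D)/(2*C) (s(C, D) = (D + 89)/(C + C) = (89 + D)/((2*C)) = (89 + D)*(1/(2*C)) = (89 + D)/(2*C))
(-13879 + a(135))*(s(q, -130) + (-89 - 27)*89) = (-13879 + 135)*((½)*(89 - 130)/(-65) + (-89 - 27)*89) = -13744*((½)*(-1/65)*(-41) - 116*89) = -13744*(41/130 - 10324) = -13744*(-1342079/130) = 9222766888/65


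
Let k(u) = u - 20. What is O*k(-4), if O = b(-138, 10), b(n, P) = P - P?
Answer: 0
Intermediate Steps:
b(n, P) = 0
k(u) = -20 + u
O = 0
O*k(-4) = 0*(-20 - 4) = 0*(-24) = 0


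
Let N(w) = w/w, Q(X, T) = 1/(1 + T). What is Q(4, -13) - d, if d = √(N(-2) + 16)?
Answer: -1/12 - √17 ≈ -4.2064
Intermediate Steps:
N(w) = 1
d = √17 (d = √(1 + 16) = √17 ≈ 4.1231)
Q(4, -13) - d = 1/(1 - 13) - √17 = 1/(-12) - √17 = -1/12 - √17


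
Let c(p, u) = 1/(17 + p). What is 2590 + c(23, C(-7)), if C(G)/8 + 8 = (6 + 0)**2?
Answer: 103601/40 ≈ 2590.0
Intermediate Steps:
C(G) = 224 (C(G) = -64 + 8*(6 + 0)**2 = -64 + 8*6**2 = -64 + 8*36 = -64 + 288 = 224)
2590 + c(23, C(-7)) = 2590 + 1/(17 + 23) = 2590 + 1/40 = 103601/40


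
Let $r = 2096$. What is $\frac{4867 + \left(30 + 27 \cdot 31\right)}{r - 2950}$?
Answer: $- \frac{47}{7} \approx -6.7143$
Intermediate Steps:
$\frac{4867 + \left(30 + 27 \cdot 31\right)}{r - 2950} = \frac{4867 + \left(30 + 27 \cdot 31\right)}{2096 - 2950} = \frac{4867 + \left(30 + 837\right)}{-854} = \left(4867 + 867\right) \left(- \frac{1}{854}\right) = 5734 \left(- \frac{1}{854}\right) = - \frac{47}{7}$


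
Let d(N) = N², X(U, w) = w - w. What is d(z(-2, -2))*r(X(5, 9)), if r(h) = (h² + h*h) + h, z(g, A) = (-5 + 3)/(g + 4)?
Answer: 0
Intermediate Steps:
X(U, w) = 0
z(g, A) = -2/(4 + g)
r(h) = h + 2*h² (r(h) = (h² + h²) + h = 2*h² + h = h + 2*h²)
d(z(-2, -2))*r(X(5, 9)) = (-2/(4 - 2))²*(0*(1 + 2*0)) = (-2/2)²*(0*(1 + 0)) = (-2*½)²*(0*1) = (-1)²*0 = 1*0 = 0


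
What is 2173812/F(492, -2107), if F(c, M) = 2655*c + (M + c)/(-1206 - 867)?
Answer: 4506312276/2707878595 ≈ 1.6641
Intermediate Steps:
F(c, M) = -M/2073 + 5503814*c/2073 (F(c, M) = 2655*c + (M + c)/(-2073) = 2655*c + (M + c)*(-1/2073) = 2655*c + (-M/2073 - c/2073) = -M/2073 + 5503814*c/2073)
2173812/F(492, -2107) = 2173812/(-1/2073*(-2107) + (5503814/2073)*492) = 2173812/(2107/2073 + 902625496/691) = 2173812/(2707878595/2073) = 2173812*(2073/2707878595) = 4506312276/2707878595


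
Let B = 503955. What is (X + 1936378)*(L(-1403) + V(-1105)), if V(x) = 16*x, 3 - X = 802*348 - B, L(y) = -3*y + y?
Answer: -32146283760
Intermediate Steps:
L(y) = -2*y
X = 224862 (X = 3 - (802*348 - 1*503955) = 3 - (279096 - 503955) = 3 - 1*(-224859) = 3 + 224859 = 224862)
(X + 1936378)*(L(-1403) + V(-1105)) = (224862 + 1936378)*(-2*(-1403) + 16*(-1105)) = 2161240*(2806 - 17680) = 2161240*(-14874) = -32146283760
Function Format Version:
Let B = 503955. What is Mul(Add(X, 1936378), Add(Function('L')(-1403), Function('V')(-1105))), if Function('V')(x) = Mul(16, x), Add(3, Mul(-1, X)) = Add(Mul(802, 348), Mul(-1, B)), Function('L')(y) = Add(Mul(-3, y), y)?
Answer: -32146283760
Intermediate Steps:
Function('L')(y) = Mul(-2, y)
X = 224862 (X = Add(3, Mul(-1, Add(Mul(802, 348), Mul(-1, 503955)))) = Add(3, Mul(-1, Add(279096, -503955))) = Add(3, Mul(-1, -224859)) = Add(3, 224859) = 224862)
Mul(Add(X, 1936378), Add(Function('L')(-1403), Function('V')(-1105))) = Mul(Add(224862, 1936378), Add(Mul(-2, -1403), Mul(16, -1105))) = Mul(2161240, Add(2806, -17680)) = Mul(2161240, -14874) = -32146283760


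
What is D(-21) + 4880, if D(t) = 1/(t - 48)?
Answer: 336719/69 ≈ 4880.0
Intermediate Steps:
D(t) = 1/(-48 + t)
D(-21) + 4880 = 1/(-48 - 21) + 4880 = 1/(-69) + 4880 = -1/69 + 4880 = 336719/69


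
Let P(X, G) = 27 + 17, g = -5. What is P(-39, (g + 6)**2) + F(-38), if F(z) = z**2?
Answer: 1488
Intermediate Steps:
P(X, G) = 44
P(-39, (g + 6)**2) + F(-38) = 44 + (-38)**2 = 44 + 1444 = 1488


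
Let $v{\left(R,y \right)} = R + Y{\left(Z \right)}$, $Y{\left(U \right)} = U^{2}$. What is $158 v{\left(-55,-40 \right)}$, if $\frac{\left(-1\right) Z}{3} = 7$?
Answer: $60988$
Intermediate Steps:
$Z = -21$ ($Z = \left(-3\right) 7 = -21$)
$v{\left(R,y \right)} = 441 + R$ ($v{\left(R,y \right)} = R + \left(-21\right)^{2} = R + 441 = 441 + R$)
$158 v{\left(-55,-40 \right)} = 158 \left(441 - 55\right) = 158 \cdot 386 = 60988$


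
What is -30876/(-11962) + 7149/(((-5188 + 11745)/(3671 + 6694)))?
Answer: 443289648651/39217417 ≈ 11303.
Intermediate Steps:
-30876/(-11962) + 7149/(((-5188 + 11745)/(3671 + 6694))) = -30876*(-1/11962) + 7149/((6557/10365)) = 15438/5981 + 7149/((6557*(1/10365))) = 15438/5981 + 7149/(6557/10365) = 15438/5981 + 7149*(10365/6557) = 15438/5981 + 74099385/6557 = 443289648651/39217417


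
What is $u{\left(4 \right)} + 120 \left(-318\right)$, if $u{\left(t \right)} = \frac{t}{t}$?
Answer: $-38159$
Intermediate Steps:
$u{\left(t \right)} = 1$
$u{\left(4 \right)} + 120 \left(-318\right) = 1 + 120 \left(-318\right) = 1 - 38160 = -38159$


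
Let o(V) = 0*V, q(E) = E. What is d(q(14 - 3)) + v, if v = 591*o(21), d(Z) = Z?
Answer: 11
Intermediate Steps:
o(V) = 0
v = 0 (v = 591*0 = 0)
d(q(14 - 3)) + v = (14 - 3) + 0 = 11 + 0 = 11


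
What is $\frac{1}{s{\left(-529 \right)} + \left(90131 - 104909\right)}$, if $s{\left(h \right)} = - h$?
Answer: $- \frac{1}{14249} \approx -7.018 \cdot 10^{-5}$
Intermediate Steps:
$\frac{1}{s{\left(-529 \right)} + \left(90131 - 104909\right)} = \frac{1}{\left(-1\right) \left(-529\right) + \left(90131 - 104909\right)} = \frac{1}{529 + \left(90131 - 104909\right)} = \frac{1}{529 - 14778} = \frac{1}{-14249} = - \frac{1}{14249}$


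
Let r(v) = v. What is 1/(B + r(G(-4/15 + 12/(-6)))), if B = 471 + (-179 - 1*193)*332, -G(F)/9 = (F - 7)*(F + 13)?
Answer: -25/3053446 ≈ -8.1875e-6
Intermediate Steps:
G(F) = -9*(-7 + F)*(13 + F) (G(F) = -9*(F - 7)*(F + 13) = -9*(-7 + F)*(13 + F))
B = -123033 (B = 471 + (-179 - 193)*332 = 471 - 372*332 = 471 - 123504 = -123033)
1/(B + r(G(-4/15 + 12/(-6)))) = 1/(-123033 + (819 - 54*(-4/15 + 12/(-6)) - 9*(-4/15 + 12/(-6))²)) = 1/(-123033 + (819 - 54*(-4*1/15 + 12*(-⅙)) - 9*(-4*1/15 + 12*(-⅙))²)) = 1/(-123033 + (819 - 54*(-4/15 - 2) - 9*(-4/15 - 2)²)) = 1/(-123033 + (819 - 54*(-34/15) - 9*(-34/15)²)) = 1/(-123033 + (819 + 612/5 - 9*1156/225)) = 1/(-123033 + (819 + 612/5 - 1156/25)) = 1/(-123033 + 22379/25) = 1/(-3053446/25) = -25/3053446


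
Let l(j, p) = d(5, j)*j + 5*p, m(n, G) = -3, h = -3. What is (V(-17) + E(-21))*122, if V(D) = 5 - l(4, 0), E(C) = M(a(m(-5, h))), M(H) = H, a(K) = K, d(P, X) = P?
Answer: -2196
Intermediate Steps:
l(j, p) = 5*j + 5*p
E(C) = -3
V(D) = -15 (V(D) = 5 - (5*4 + 5*0) = 5 - (20 + 0) = 5 - 1*20 = 5 - 20 = -15)
(V(-17) + E(-21))*122 = (-15 - 3)*122 = -18*122 = -2196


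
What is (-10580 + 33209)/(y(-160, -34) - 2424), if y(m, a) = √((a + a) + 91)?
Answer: -54852696/5875753 - 22629*√23/5875753 ≈ -9.3539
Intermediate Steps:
y(m, a) = √(91 + 2*a) (y(m, a) = √(2*a + 91) = √(91 + 2*a))
(-10580 + 33209)/(y(-160, -34) - 2424) = (-10580 + 33209)/(√(91 + 2*(-34)) - 2424) = 22629/(√(91 - 68) - 2424) = 22629/(√23 - 2424) = 22629/(-2424 + √23)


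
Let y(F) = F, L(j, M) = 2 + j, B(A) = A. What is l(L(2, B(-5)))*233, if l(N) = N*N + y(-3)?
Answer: 3029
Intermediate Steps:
l(N) = -3 + N² (l(N) = N*N - 3 = N² - 3 = -3 + N²)
l(L(2, B(-5)))*233 = (-3 + (2 + 2)²)*233 = (-3 + 4²)*233 = (-3 + 16)*233 = 13*233 = 3029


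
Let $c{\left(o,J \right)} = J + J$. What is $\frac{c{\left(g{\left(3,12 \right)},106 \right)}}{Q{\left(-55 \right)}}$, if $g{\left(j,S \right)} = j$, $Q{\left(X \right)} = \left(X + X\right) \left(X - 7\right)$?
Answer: $\frac{53}{1705} \approx 0.031085$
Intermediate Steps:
$Q{\left(X \right)} = 2 X \left(-7 + X\right)$
$c{\left(o,J \right)} = 2 J$
$\frac{c{\left(g{\left(3,12 \right)},106 \right)}}{Q{\left(-55 \right)}} = \frac{2 \cdot 106}{2 \left(-55\right) \left(-7 - 55\right)} = \frac{212}{2 \left(-55\right) \left(-62\right)} = \frac{212}{6820} = 212 \cdot \frac{1}{6820} = \frac{53}{1705}$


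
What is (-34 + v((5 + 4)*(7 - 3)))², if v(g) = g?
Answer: 4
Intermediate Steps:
(-34 + v((5 + 4)*(7 - 3)))² = (-34 + (5 + 4)*(7 - 3))² = (-34 + 9*4)² = (-34 + 36)² = 2² = 4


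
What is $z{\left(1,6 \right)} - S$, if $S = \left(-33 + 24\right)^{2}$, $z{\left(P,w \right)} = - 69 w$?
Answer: $-495$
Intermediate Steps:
$S = 81$ ($S = \left(-9\right)^{2} = 81$)
$z{\left(1,6 \right)} - S = \left(-69\right) 6 - 81 = -414 - 81 = -495$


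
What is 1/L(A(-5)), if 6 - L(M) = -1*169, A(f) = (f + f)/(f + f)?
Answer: 1/175 ≈ 0.0057143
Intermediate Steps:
A(f) = 1 (A(f) = (2*f)/((2*f)) = (2*f)*(1/(2*f)) = 1)
L(M) = 175 (L(M) = 6 - (-1)*169 = 6 - 1*(-169) = 6 + 169 = 175)
1/L(A(-5)) = 1/175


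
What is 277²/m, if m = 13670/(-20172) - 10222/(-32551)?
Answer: -25190850878394/119386993 ≈ -2.1100e+5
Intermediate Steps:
m = -119386993/328309386 (m = 13670*(-1/20172) - 10222*(-1/32551) = -6835/10086 + 10222/32551 = -119386993/328309386 ≈ -0.36364)
277²/m = 277²/(-119386993/328309386) = 76729*(-328309386/119386993) = -25190850878394/119386993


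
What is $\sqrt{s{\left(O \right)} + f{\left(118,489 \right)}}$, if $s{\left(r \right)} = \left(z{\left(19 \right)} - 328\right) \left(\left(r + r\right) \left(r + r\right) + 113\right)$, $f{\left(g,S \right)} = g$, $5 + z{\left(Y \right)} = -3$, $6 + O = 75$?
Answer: $i \sqrt{6436634} \approx 2537.1 i$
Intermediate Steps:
$O = 69$ ($O = -6 + 75 = 69$)
$z{\left(Y \right)} = -8$ ($z{\left(Y \right)} = -5 - 3 = -8$)
$s{\left(r \right)} = -37968 - 1344 r^{2}$ ($s{\left(r \right)} = \left(-8 - 328\right) \left(\left(r + r\right) \left(r + r\right) + 113\right) = - 336 \left(2 r 2 r + 113\right) = - 336 \left(4 r^{2} + 113\right) = - 336 \left(113 + 4 r^{2}\right) = -37968 - 1344 r^{2}$)
$\sqrt{s{\left(O \right)} + f{\left(118,489 \right)}} = \sqrt{\left(-37968 - 1344 \cdot 69^{2}\right) + 118} = \sqrt{\left(-37968 - 6398784\right) + 118} = \sqrt{-6436752 + 118} = \sqrt{-6436634} = i \sqrt{6436634}$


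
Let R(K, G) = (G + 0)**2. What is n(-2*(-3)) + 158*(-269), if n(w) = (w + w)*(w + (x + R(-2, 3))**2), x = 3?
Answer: -40702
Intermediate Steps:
R(K, G) = G**2
n(w) = 2*w*(144 + w) (n(w) = (w + w)*(w + (3 + 3**2)**2) = (2*w)*(w + (3 + 9)**2) = (2*w)*(w + 12**2) = (2*w)*(w + 144) = (2*w)*(144 + w) = 2*w*(144 + w))
n(-2*(-3)) + 158*(-269) = 2*(-2*(-3))*(144 - 2*(-3)) + 158*(-269) = 2*6*(144 + 6) - 42502 = 2*6*150 - 42502 = 1800 - 42502 = -40702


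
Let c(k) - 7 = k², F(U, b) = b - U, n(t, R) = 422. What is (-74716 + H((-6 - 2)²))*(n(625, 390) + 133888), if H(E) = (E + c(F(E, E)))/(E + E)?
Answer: -642242013435/64 ≈ -1.0035e+10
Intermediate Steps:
c(k) = 7 + k²
H(E) = (7 + E)/(2*E) (H(E) = (E + (7 + (E - E)²))/(E + E) = (E + (7 + 0²))/((2*E)) = (E + (7 + 0))*(1/(2*E)) = (E + 7)*(1/(2*E)) = (7 + E)*(1/(2*E)) = (7 + E)/(2*E))
(-74716 + H((-6 - 2)²))*(n(625, 390) + 133888) = (-74716 + (7 + (-6 - 2)²)/(2*((-6 - 2)²)))*(422 + 133888) = (-74716 + (7 + (-8)²)/(2*((-8)²)))*134310 = (-74716 + (½)*(7 + 64)/64)*134310 = (-74716 + (½)*(1/64)*71)*134310 = (-74716 + 71/128)*134310 = -9563577/128*134310 = -642242013435/64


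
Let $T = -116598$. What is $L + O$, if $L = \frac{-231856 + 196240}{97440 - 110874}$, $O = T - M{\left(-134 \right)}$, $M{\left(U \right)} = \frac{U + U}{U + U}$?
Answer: $- \frac{261059225}{2239} \approx -1.166 \cdot 10^{5}$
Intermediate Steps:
$M{\left(U \right)} = 1$ ($M{\left(U \right)} = \frac{2 U}{2 U} = 2 U \frac{1}{2 U} = 1$)
$O = -116599$ ($O = -116598 - 1 = -116599$)
$L = \frac{5936}{2239}$ ($L = - \frac{35616}{-13434} = \left(-35616\right) \left(- \frac{1}{13434}\right) = \frac{5936}{2239} \approx 2.6512$)
$L + O = \frac{5936}{2239} - 116599 = - \frac{261059225}{2239}$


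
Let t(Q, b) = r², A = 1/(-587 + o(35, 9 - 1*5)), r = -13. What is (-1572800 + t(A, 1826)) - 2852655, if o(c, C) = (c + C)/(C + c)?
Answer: -4425286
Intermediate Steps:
o(c, C) = 1 (o(c, C) = (C + c)/(C + c) = 1)
A = -1/586 (A = 1/(-587 + 1) = 1/(-586) = -1/586 ≈ -0.0017065)
t(Q, b) = 169 (t(Q, b) = (-13)² = 169)
(-1572800 + t(A, 1826)) - 2852655 = (-1572800 + 169) - 2852655 = -1572631 - 2852655 = -4425286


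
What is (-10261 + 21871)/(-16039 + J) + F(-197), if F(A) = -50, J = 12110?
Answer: -208060/3929 ≈ -52.955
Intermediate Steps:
(-10261 + 21871)/(-16039 + J) + F(-197) = (-10261 + 21871)/(-16039 + 12110) - 50 = 11610/(-3929) - 50 = 11610*(-1/3929) - 50 = -11610/3929 - 50 = -208060/3929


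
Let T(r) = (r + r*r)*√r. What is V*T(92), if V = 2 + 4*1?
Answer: 102672*√23 ≈ 4.9240e+5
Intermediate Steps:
V = 6 (V = 2 + 4 = 6)
T(r) = √r*(r + r²) (T(r) = (r + r²)*√r = √r*(r + r²))
V*T(92) = 6*(92^(3/2)*(1 + 92)) = 6*((184*√23)*93) = 6*(17112*√23) = 102672*√23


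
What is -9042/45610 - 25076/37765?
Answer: -148518749/172246165 ≈ -0.86225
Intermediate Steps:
-9042/45610 - 25076/37765 = -9042*1/45610 - 25076*1/37765 = -4521/22805 - 25076/37765 = -148518749/172246165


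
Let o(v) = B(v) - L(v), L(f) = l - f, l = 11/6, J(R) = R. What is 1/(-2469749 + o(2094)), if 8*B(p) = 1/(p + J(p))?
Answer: -33504/82676374543 ≈ -4.0524e-7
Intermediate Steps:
l = 11/6 (l = 11*(⅙) = 11/6 ≈ 1.8333)
L(f) = 11/6 - f
B(p) = 1/(16*p) (B(p) = 1/(8*(p + p)) = 1/(8*((2*p))) = (1/(2*p))/8 = 1/(16*p))
o(v) = -11/6 + v + 1/(16*v) (o(v) = 1/(16*v) - (11/6 - v) = 1/(16*v) + (-11/6 + v) = -11/6 + v + 1/(16*v))
1/(-2469749 + o(2094)) = 1/(-2469749 + (-11/6 + 2094 + (1/16)/2094)) = 1/(-2469749 + (-11/6 + 2094 + (1/16)*(1/2094))) = 1/(-2469749 + (-11/6 + 2094 + 1/33504)) = 1/(-2469749 + 70095953/33504) = 1/(-82676374543/33504) = -33504/82676374543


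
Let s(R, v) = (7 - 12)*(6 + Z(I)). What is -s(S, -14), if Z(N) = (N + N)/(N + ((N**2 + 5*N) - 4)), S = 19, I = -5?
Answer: 320/9 ≈ 35.556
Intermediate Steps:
Z(N) = 2*N/(-4 + N**2 + 6*N) (Z(N) = (2*N)/(N + (-4 + N**2 + 5*N)) = (2*N)/(-4 + N**2 + 6*N) = 2*N/(-4 + N**2 + 6*N))
s(R, v) = -320/9 (s(R, v) = (7 - 12)*(6 + 2*(-5)/(-4 + (-5)**2 + 6*(-5))) = -5*(6 + 2*(-5)/(-4 + 25 - 30)) = -5*(6 + 2*(-5)/(-9)) = -5*(6 + 2*(-5)*(-1/9)) = -5*(6 + 10/9) = -5*64/9 = -320/9)
-s(S, -14) = -1*(-320/9) = 320/9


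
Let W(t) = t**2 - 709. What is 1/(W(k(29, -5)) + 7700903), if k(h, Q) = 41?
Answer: 1/7701875 ≈ 1.2984e-7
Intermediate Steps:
W(t) = -709 + t**2
1/(W(k(29, -5)) + 7700903) = 1/((-709 + 41**2) + 7700903) = 1/((-709 + 1681) + 7700903) = 1/(972 + 7700903) = 1/7701875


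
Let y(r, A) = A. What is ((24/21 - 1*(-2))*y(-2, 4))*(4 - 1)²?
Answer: 792/7 ≈ 113.14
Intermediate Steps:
((24/21 - 1*(-2))*y(-2, 4))*(4 - 1)² = ((24/21 - 1*(-2))*4)*(4 - 1)² = ((24*(1/21) + 2)*4)*3² = ((8/7 + 2)*4)*9 = ((22/7)*4)*9 = (88/7)*9 = 792/7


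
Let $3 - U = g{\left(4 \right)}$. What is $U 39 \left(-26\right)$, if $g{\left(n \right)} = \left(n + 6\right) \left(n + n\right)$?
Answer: $78078$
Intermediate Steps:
$g{\left(n \right)} = 2 n \left(6 + n\right)$ ($g{\left(n \right)} = \left(6 + n\right) 2 n = 2 n \left(6 + n\right)$)
$U = -77$ ($U = 3 - 2 \cdot 4 \left(6 + 4\right) = 3 - 2 \cdot 4 \cdot 10 = 3 - 80 = -77$)
$U 39 \left(-26\right) = \left(-77\right) 39 \left(-26\right) = \left(-3003\right) \left(-26\right) = 78078$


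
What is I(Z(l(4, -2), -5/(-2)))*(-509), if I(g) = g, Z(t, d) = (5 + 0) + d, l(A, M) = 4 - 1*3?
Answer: -7635/2 ≈ -3817.5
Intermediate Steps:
l(A, M) = 1 (l(A, M) = 4 - 3 = 1)
Z(t, d) = 5 + d
I(Z(l(4, -2), -5/(-2)))*(-509) = (5 - 5/(-2))*(-509) = (5 - 5*(-½))*(-509) = (5 + 5/2)*(-509) = (15/2)*(-509) = -7635/2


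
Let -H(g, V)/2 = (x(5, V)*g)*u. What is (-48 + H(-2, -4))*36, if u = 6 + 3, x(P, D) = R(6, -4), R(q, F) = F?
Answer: -6912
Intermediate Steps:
x(P, D) = -4
u = 9
H(g, V) = 72*g (H(g, V) = -2*(-4*g)*9 = -(-72)*g = 72*g)
(-48 + H(-2, -4))*36 = (-48 + 72*(-2))*36 = (-48 - 144)*36 = -192*36 = -6912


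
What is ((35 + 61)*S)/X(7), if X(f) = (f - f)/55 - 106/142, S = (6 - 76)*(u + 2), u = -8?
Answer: -2862720/53 ≈ -54014.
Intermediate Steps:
S = 420 (S = (6 - 76)*(-8 + 2) = -70*(-6) = 420)
X(f) = -53/71 (X(f) = 0*(1/55) - 106*1/142 = 0 - 53/71 = -53/71)
((35 + 61)*S)/X(7) = ((35 + 61)*420)/(-53/71) = (96*420)*(-71/53) = 40320*(-71/53) = -2862720/53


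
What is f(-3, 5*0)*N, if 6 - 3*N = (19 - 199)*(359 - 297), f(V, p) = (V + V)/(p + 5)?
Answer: -22332/5 ≈ -4466.4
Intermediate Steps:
f(V, p) = 2*V/(5 + p) (f(V, p) = (2*V)/(5 + p) = 2*V/(5 + p))
N = 3722 (N = 2 - (19 - 199)*(359 - 297)/3 = 2 - (-60)*62 = 2 - ⅓*(-11160) = 2 + 3720 = 3722)
f(-3, 5*0)*N = (2*(-3)/(5 + 5*0))*3722 = (2*(-3)/(5 + 0))*3722 = (2*(-3)/5)*3722 = (2*(-3)*(⅕))*3722 = -6/5*3722 = -22332/5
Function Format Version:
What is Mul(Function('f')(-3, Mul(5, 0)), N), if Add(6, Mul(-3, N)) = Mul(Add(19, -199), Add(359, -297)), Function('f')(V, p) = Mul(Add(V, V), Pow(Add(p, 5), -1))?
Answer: Rational(-22332, 5) ≈ -4466.4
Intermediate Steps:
Function('f')(V, p) = Mul(2, V, Pow(Add(5, p), -1)) (Function('f')(V, p) = Mul(Mul(2, V), Pow(Add(5, p), -1)) = Mul(2, V, Pow(Add(5, p), -1)))
N = 3722 (N = Add(2, Mul(Rational(-1, 3), Mul(Add(19, -199), Add(359, -297)))) = Add(2, Mul(Rational(-1, 3), Mul(-180, 62))) = Add(2, Mul(Rational(-1, 3), -11160)) = Add(2, 3720) = 3722)
Mul(Function('f')(-3, Mul(5, 0)), N) = Mul(Mul(2, -3, Pow(Add(5, Mul(5, 0)), -1)), 3722) = Mul(Mul(2, -3, Pow(Add(5, 0), -1)), 3722) = Mul(Mul(2, -3, Pow(5, -1)), 3722) = Mul(Mul(2, -3, Rational(1, 5)), 3722) = Mul(Rational(-6, 5), 3722) = Rational(-22332, 5)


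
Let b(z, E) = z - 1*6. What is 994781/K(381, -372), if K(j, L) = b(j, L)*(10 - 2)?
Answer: 994781/3000 ≈ 331.59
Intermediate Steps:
b(z, E) = -6 + z (b(z, E) = z - 6 = -6 + z)
K(j, L) = -48 + 8*j (K(j, L) = (-6 + j)*(10 - 2) = (-6 + j)*8 = -48 + 8*j)
994781/K(381, -372) = 994781/(-48 + 8*381) = 994781/(-48 + 3048) = 994781/3000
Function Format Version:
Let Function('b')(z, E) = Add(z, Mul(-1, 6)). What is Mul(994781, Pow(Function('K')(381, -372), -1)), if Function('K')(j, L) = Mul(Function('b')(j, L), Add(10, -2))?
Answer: Rational(994781, 3000) ≈ 331.59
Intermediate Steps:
Function('b')(z, E) = Add(-6, z) (Function('b')(z, E) = Add(z, -6) = Add(-6, z))
Function('K')(j, L) = Add(-48, Mul(8, j)) (Function('K')(j, L) = Mul(Add(-6, j), Add(10, -2)) = Mul(Add(-6, j), 8) = Add(-48, Mul(8, j)))
Mul(994781, Pow(Function('K')(381, -372), -1)) = Mul(994781, Pow(Add(-48, Mul(8, 381)), -1)) = Mul(994781, Pow(Add(-48, 3048), -1)) = Mul(994781, Pow(3000, -1)) = Mul(994781, Rational(1, 3000)) = Rational(994781, 3000)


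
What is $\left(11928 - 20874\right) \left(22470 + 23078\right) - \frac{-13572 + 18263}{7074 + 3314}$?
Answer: $- \frac{4232823378995}{10388} \approx -4.0747 \cdot 10^{8}$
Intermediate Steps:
$\left(11928 - 20874\right) \left(22470 + 23078\right) - \frac{-13572 + 18263}{7074 + 3314} = \left(-8946\right) 45548 - \frac{4691}{10388} = -407472408 - 4691 \cdot \frac{1}{10388} = -407472408 - \frac{4691}{10388} = - \frac{4232823378995}{10388}$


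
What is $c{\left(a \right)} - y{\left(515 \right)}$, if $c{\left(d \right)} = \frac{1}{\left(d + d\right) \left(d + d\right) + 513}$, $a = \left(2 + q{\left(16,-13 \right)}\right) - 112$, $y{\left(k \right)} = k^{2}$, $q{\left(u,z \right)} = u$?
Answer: $- \frac{9510172824}{35857} \approx -2.6523 \cdot 10^{5}$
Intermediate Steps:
$a = -94$ ($a = \left(2 + 16\right) - 112 = 18 - 112 = -94$)
$c{\left(d \right)} = \frac{1}{513 + 4 d^{2}}$ ($c{\left(d \right)} = \frac{1}{2 d 2 d + 513} = \frac{1}{4 d^{2} + 513} = \frac{1}{513 + 4 d^{2}}$)
$c{\left(a \right)} - y{\left(515 \right)} = \frac{1}{513 + 4 \left(-94\right)^{2}} - 515^{2} = \frac{1}{513 + 4 \cdot 8836} - 265225 = \frac{1}{513 + 35344} - 265225 = \frac{1}{35857} - 265225 = - \frac{9510172824}{35857}$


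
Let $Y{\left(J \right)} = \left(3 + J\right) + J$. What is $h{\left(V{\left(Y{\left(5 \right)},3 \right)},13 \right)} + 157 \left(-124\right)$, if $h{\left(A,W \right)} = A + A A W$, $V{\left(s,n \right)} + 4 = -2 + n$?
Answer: $-19354$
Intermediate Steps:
$Y{\left(J \right)} = 3 + 2 J$
$V{\left(s,n \right)} = -6 + n$ ($V{\left(s,n \right)} = -4 + \left(-2 + n\right) = -6 + n$)
$h{\left(A,W \right)} = A + W A^{2}$ ($h{\left(A,W \right)} = A + A^{2} W = A + W A^{2}$)
$h{\left(V{\left(Y{\left(5 \right)},3 \right)},13 \right)} + 157 \left(-124\right) = \left(-6 + 3\right) \left(1 + \left(-6 + 3\right) 13\right) + 157 \left(-124\right) = - 3 \left(1 - 39\right) - 19468 = \left(-3\right) \left(-38\right) - 19468 = 114 - 19468 = -19354$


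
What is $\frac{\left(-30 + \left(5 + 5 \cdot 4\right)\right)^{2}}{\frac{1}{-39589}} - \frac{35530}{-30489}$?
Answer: $- \frac{30175689995}{30489} \approx -9.8972 \cdot 10^{5}$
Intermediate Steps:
$\frac{\left(-30 + \left(5 + 5 \cdot 4\right)\right)^{2}}{\frac{1}{-39589}} - \frac{35530}{-30489} = \frac{\left(-30 + \left(5 + 20\right)\right)^{2}}{- \frac{1}{39589}} - - \frac{35530}{30489} = \left(-30 + 25\right)^{2} \left(-39589\right) + \frac{35530}{30489} = \left(-5\right)^{2} \left(-39589\right) + \frac{35530}{30489} = 25 \left(-39589\right) + \frac{35530}{30489} = -989725 + \frac{35530}{30489} = - \frac{30175689995}{30489}$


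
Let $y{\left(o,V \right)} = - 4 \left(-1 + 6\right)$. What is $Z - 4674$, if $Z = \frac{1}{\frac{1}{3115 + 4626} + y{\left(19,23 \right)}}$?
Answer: $- \frac{723631747}{154819} \approx -4674.0$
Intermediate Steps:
$y{\left(o,V \right)} = -20$ ($y{\left(o,V \right)} = \left(-4\right) 5 = -20$)
$Z = - \frac{7741}{154819}$ ($Z = \frac{1}{\frac{1}{3115 + 4626} - 20} = \frac{1}{\frac{1}{7741} - 20} = \frac{1}{- \frac{154819}{7741}} = - \frac{7741}{154819} \approx -0.05$)
$Z - 4674 = - \frac{7741}{154819} - 4674 = - \frac{723631747}{154819}$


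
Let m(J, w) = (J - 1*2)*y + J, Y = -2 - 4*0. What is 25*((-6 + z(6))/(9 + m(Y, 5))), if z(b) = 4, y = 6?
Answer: 50/17 ≈ 2.9412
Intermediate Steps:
Y = -2 (Y = -2 + 0 = -2)
m(J, w) = -12 + 7*J (m(J, w) = (J - 1*2)*6 + J = (J - 2)*6 + J = (-2 + J)*6 + J = (-12 + 6*J) + J = -12 + 7*J)
25*((-6 + z(6))/(9 + m(Y, 5))) = 25*((-6 + 4)/(9 + (-12 + 7*(-2)))) = 25*(-2/(9 + (-12 - 14))) = 25*(-2/(9 - 26)) = 25*(-2/(-17)) = 25*(-2*(-1/17)) = 25*(2/17) = 50/17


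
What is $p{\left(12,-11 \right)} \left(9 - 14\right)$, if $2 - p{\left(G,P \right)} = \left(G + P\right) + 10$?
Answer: $45$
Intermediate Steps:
$p{\left(G,P \right)} = -8 - G - P$ ($p{\left(G,P \right)} = 2 - \left(\left(G + P\right) + 10\right) = 2 - \left(10 + G + P\right) = -8 - G - P$)
$p{\left(12,-11 \right)} \left(9 - 14\right) = \left(-8 - 12 - -11\right) \left(9 - 14\right) = \left(-8 - 12 + 11\right) \left(-5\right) = \left(-9\right) \left(-5\right) = 45$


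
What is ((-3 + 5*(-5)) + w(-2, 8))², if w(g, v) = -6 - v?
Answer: 1764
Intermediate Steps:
((-3 + 5*(-5)) + w(-2, 8))² = ((-3 + 5*(-5)) + (-6 - 1*8))² = ((-3 - 25) + (-6 - 8))² = (-28 - 14)² = (-42)² = 1764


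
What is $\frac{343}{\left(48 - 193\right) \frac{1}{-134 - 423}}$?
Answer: $\frac{191051}{145} \approx 1317.6$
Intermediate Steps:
$\frac{343}{\left(48 - 193\right) \frac{1}{-134 - 423}} = \frac{343}{\left(-145\right) \frac{1}{-557}} = \frac{343}{\left(-145\right) \left(- \frac{1}{557}\right)} = \frac{343}{\frac{145}{557}} = 343 \cdot \frac{557}{145} = \frac{191051}{145}$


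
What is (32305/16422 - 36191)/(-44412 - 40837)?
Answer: 84899471/199994154 ≈ 0.42451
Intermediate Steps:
(32305/16422 - 36191)/(-44412 - 40837) = (32305*(1/16422) - 36191)/(-85249) = (4615/2346 - 36191)*(-1/85249) = -84899471/2346*(-1/85249) = 84899471/199994154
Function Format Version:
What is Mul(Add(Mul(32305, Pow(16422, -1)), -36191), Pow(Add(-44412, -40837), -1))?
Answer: Rational(84899471, 199994154) ≈ 0.42451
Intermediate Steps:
Mul(Add(Mul(32305, Pow(16422, -1)), -36191), Pow(Add(-44412, -40837), -1)) = Mul(Add(Mul(32305, Rational(1, 16422)), -36191), Pow(-85249, -1)) = Mul(Add(Rational(4615, 2346), -36191), Rational(-1, 85249)) = Mul(Rational(-84899471, 2346), Rational(-1, 85249)) = Rational(84899471, 199994154)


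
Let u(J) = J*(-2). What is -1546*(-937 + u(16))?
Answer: 1498074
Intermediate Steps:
u(J) = -2*J
-1546*(-937 + u(16)) = -1546*(-937 - 2*16) = -1546*(-937 - 32) = -1546*(-969) = 1498074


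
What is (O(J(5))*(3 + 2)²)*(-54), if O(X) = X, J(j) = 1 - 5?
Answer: 5400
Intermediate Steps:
J(j) = -4
(O(J(5))*(3 + 2)²)*(-54) = -4*(3 + 2)²*(-54) = -4*5²*(-54) = -4*25*(-54) = -100*(-54) = 5400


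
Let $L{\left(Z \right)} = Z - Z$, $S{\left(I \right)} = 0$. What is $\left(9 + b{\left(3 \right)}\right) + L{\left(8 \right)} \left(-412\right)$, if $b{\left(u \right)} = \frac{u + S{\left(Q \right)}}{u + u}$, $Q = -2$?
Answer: $\frac{19}{2} \approx 9.5$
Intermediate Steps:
$L{\left(Z \right)} = 0$
$b{\left(u \right)} = \frac{1}{2}$ ($b{\left(u \right)} = \frac{u + 0}{u + u} = \frac{u}{2 u} = u \frac{1}{2 u} = \frac{1}{2}$)
$\left(9 + b{\left(3 \right)}\right) + L{\left(8 \right)} \left(-412\right) = \left(9 + \frac{1}{2}\right) + 0 \left(-412\right) = \frac{19}{2} + 0 = \frac{19}{2}$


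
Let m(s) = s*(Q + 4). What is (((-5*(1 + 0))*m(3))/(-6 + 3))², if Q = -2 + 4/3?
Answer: 2500/9 ≈ 277.78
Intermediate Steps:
Q = -⅔ (Q = -2 + 4*(⅓) = -2 + 4/3 = -⅔ ≈ -0.66667)
m(s) = 10*s/3 (m(s) = s*(-⅔ + 4) = s*(10/3) = 10*s/3)
(((-5*(1 + 0))*m(3))/(-6 + 3))² = (((-5*(1 + 0))*((10/3)*3))/(-6 + 3))² = ((-5*1*10)/(-3))² = (-5*10*(-⅓))² = (-50*(-⅓))² = (50/3)² = 2500/9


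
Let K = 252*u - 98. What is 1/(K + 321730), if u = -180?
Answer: 1/276272 ≈ 3.6196e-6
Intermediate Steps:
K = -45458 (K = 252*(-180) - 98 = -45360 - 98 = -45458)
1/(K + 321730) = 1/(-45458 + 321730) = 1/276272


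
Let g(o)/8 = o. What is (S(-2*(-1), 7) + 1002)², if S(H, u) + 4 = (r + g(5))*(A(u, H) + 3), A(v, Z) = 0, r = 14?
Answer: 1345600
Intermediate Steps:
g(o) = 8*o
S(H, u) = 158 (S(H, u) = -4 + (14 + 8*5)*(0 + 3) = -4 + (14 + 40)*3 = -4 + 54*3 = -4 + 162 = 158)
(S(-2*(-1), 7) + 1002)² = (158 + 1002)² = 1160² = 1345600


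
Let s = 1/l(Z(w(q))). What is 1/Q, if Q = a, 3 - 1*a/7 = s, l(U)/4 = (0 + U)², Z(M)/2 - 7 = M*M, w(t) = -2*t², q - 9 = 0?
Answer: 11025840016/231542640329 ≈ 0.047619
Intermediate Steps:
q = 9 (q = 9 + 0 = 9)
Z(M) = 14 + 2*M² (Z(M) = 14 + 2*(M*M) = 14 + 2*M²)
l(U) = 4*U² (l(U) = 4*(0 + U)² = 4*U²)
s = 1/11025840016 (s = 1/(4*(14 + 2*(-2*9²)²)²) = 1/(4*(14 + 2*(-2*81)²)²) = 1/(4*(14 + 2*(-162)²)²) = 1/(4*(14 + 2*26244)²) = 1/(4*(14 + 52488)²) = 1/(4*52502²) = 1/(4*2756460004) = 1/11025840016 ≈ 9.0696e-11)
a = 231542640329/11025840016 (a = 21 - 7*1/11025840016 = 21 - 7/11025840016 = 231542640329/11025840016 ≈ 21.000)
Q = 231542640329/11025840016 ≈ 21.000
1/Q = 1/(231542640329/11025840016) = 11025840016/231542640329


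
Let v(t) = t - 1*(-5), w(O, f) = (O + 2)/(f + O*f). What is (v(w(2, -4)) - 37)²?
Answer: 9409/9 ≈ 1045.4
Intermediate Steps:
w(O, f) = (2 + O)/(f + O*f)
v(t) = 5 + t (v(t) = t + 5 = 5 + t)
(v(w(2, -4)) - 37)² = ((5 + (2 + 2)/((-4)*(1 + 2))) - 37)² = ((5 - ¼*4/3) - 37)² = ((5 - ¼*⅓*4) - 37)² = ((5 - ⅓) - 37)² = (14/3 - 37)² = (-97/3)² = 9409/9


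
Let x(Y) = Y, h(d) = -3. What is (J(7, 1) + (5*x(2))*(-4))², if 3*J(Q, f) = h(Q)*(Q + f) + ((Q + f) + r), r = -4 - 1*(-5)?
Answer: 2025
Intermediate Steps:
r = 1 (r = -4 + 5 = 1)
J(Q, f) = ⅓ - 2*Q/3 - 2*f/3 (J(Q, f) = (-3*(Q + f) + ((Q + f) + 1))/3 = ((-3*Q - 3*f) + (1 + Q + f))/3 = (1 - 2*Q - 2*f)/3 = ⅓ - 2*Q/3 - 2*f/3)
(J(7, 1) + (5*x(2))*(-4))² = ((⅓ - ⅔*7 - ⅔*1) + (5*2)*(-4))² = ((⅓ - 14/3 - ⅔) + 10*(-4))² = (-5 - 40)² = (-45)² = 2025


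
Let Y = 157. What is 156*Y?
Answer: 24492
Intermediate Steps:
156*Y = 156*157 = 24492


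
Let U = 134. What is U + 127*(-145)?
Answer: -18281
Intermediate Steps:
U + 127*(-145) = 134 + 127*(-145) = 134 - 18415 = -18281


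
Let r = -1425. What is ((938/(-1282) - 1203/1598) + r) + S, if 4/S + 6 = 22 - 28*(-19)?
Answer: -200179777377/140331566 ≈ -1426.5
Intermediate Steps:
S = 1/137 (S = 4/(-6 + (22 - 28*(-19))) = 4/(-6 + (22 + 532)) = 4/(-6 + 554) = 4/548 = 4*(1/548) = 1/137 ≈ 0.0072993)
((938/(-1282) - 1203/1598) + r) + S = ((938/(-1282) - 1203/1598) - 1425) + 1/137 = ((938*(-1/1282) - 1203*1/1598) - 1425) + 1/137 = ((-469/641 - 1203/1598) - 1425) + 1/137 = (-1520585/1024318 - 1425) + 1/137 = -1461173735/1024318 + 1/137 = -200179777377/140331566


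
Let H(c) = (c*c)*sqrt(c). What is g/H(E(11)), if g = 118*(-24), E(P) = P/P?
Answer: -2832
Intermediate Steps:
E(P) = 1
H(c) = c**(5/2) (H(c) = c**2*sqrt(c) = c**(5/2))
g = -2832
g/H(E(11)) = -2832/(1**(5/2)) = -2832/1 = -2832*1 = -2832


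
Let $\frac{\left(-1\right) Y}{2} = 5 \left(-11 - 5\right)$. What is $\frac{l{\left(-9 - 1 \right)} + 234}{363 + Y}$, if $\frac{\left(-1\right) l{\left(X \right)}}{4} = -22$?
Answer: $\frac{322}{523} \approx 0.61568$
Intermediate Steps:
$l{\left(X \right)} = 88$ ($l{\left(X \right)} = \left(-4\right) \left(-22\right) = 88$)
$Y = 160$ ($Y = - 2 \cdot 5 \left(-11 - 5\right) = - 2 \cdot 5 \left(-16\right) = \left(-2\right) \left(-80\right) = 160$)
$\frac{l{\left(-9 - 1 \right)} + 234}{363 + Y} = \frac{88 + 234}{363 + 160} = \frac{322}{523}$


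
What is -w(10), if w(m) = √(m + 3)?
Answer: -√13 ≈ -3.6056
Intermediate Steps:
w(m) = √(3 + m)
-w(10) = -√(3 + 10) = -√13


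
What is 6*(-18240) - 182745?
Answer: -292185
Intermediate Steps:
6*(-18240) - 182745 = -109440 - 182745 = -292185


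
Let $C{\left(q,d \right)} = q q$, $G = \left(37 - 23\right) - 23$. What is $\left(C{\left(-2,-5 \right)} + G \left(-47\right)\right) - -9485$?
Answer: $9912$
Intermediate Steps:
$G = -9$ ($G = 14 - 23 = -9$)
$C{\left(q,d \right)} = q^{2}$
$\left(C{\left(-2,-5 \right)} + G \left(-47\right)\right) - -9485 = \left(\left(-2\right)^{2} - -423\right) - -9485 = \left(4 + 423\right) + 9485 = 427 + 9485 = 9912$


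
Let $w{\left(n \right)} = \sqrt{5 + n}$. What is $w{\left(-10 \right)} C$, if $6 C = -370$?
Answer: $- \frac{185 i \sqrt{5}}{3} \approx - 137.89 i$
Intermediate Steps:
$C = - \frac{185}{3}$ ($C = \frac{1}{6} \left(-370\right) = - \frac{185}{3} \approx -61.667$)
$w{\left(-10 \right)} C = \sqrt{5 - 10} \left(- \frac{185}{3}\right) = \sqrt{-5} \left(- \frac{185}{3}\right) = i \sqrt{5} \left(- \frac{185}{3}\right) = - \frac{185 i \sqrt{5}}{3}$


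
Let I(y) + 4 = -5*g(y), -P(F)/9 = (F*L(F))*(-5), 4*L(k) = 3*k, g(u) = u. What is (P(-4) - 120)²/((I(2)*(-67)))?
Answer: 12600/67 ≈ 188.06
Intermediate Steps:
L(k) = 3*k/4 (L(k) = (3*k)/4 = 3*k/4)
P(F) = 135*F²/4 (P(F) = -9*F*(3*F/4)*(-5) = -9*3*F²/4*(-5) = -(-135)*F²/4 = 135*F²/4)
I(y) = -4 - 5*y
(P(-4) - 120)²/((I(2)*(-67))) = ((135/4)*(-4)² - 120)²/(((-4 - 5*2)*(-67))) = ((135/4)*16 - 120)²/(((-4 - 10)*(-67))) = (540 - 120)²/((-14*(-67))) = 420²/938 = 176400*(1/938) = 12600/67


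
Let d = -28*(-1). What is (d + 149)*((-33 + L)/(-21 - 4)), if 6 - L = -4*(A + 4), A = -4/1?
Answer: 4779/25 ≈ 191.16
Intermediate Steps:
A = -4 (A = -4*1 = -4)
L = 6 (L = 6 - (-4)*(-4 + 4) = 6 - (-4)*0 = 6 - 1*0 = 6 + 0 = 6)
d = 28
(d + 149)*((-33 + L)/(-21 - 4)) = (28 + 149)*((-33 + 6)/(-21 - 4)) = 177*(-27/(-25)) = 177*(-27*(-1/25)) = 177*(27/25) = 4779/25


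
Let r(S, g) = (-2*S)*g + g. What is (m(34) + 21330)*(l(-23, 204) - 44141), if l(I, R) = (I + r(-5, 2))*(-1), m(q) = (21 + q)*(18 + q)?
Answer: -1067746600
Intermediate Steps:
r(S, g) = g - 2*S*g (r(S, g) = -2*S*g + g = g - 2*S*g)
m(q) = (18 + q)*(21 + q)
l(I, R) = -22 - I (l(I, R) = (I + 2*(1 - 2*(-5)))*(-1) = (I + 2*(1 + 10))*(-1) = (I + 2*11)*(-1) = (I + 22)*(-1) = (22 + I)*(-1) = -22 - I)
(m(34) + 21330)*(l(-23, 204) - 44141) = ((378 + 34**2 + 39*34) + 21330)*((-22 - 1*(-23)) - 44141) = ((378 + 1156 + 1326) + 21330)*((-22 + 23) - 44141) = (2860 + 21330)*(1 - 44141) = 24190*(-44140) = -1067746600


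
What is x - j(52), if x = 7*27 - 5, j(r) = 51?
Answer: 133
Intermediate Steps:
x = 184 (x = 189 - 5 = 184)
x - j(52) = 184 - 1*51 = 184 - 51 = 133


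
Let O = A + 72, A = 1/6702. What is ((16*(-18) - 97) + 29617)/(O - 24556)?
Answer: -27987552/23441681 ≈ -1.1939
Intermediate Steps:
A = 1/6702 ≈ 0.00014921
O = 482545/6702 (O = 1/6702 + 72 = 482545/6702 ≈ 72.000)
((16*(-18) - 97) + 29617)/(O - 24556) = ((16*(-18) - 97) + 29617)/(482545/6702 - 24556) = ((-288 - 97) + 29617)/(-164091767/6702) = (-385 + 29617)*(-6702/164091767) = 29232*(-6702/164091767) = -27987552/23441681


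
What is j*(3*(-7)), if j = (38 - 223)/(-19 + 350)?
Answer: 3885/331 ≈ 11.737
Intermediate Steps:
j = -185/331 ≈ -0.55891
j*(3*(-7)) = -555*(-7)/331 = -185/331*(-21) = 3885/331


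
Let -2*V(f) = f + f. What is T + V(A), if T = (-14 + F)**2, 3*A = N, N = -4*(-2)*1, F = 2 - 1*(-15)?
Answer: 19/3 ≈ 6.3333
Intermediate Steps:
F = 17 (F = 2 + 15 = 17)
N = 8 (N = 8*1 = 8)
A = 8/3 (A = (1/3)*8 = 8/3 ≈ 2.6667)
V(f) = -f (V(f) = -(f + f)/2 = -f)
T = 9 (T = (-14 + 17)**2 = 3**2 = 9)
T + V(A) = 9 - 1*8/3 = 9 - 8/3 = 19/3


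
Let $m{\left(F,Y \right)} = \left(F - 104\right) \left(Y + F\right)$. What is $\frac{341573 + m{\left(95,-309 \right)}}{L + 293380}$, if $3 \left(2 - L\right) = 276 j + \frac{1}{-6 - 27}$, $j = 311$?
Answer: $\frac{34006401}{26212231} \approx 1.2973$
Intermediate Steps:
$L = - \frac{2832389}{99}$ ($L = 2 - \frac{276 \cdot 311 + \frac{1}{-6 - 27}}{3} = 2 - \frac{85836 + \frac{1}{-33}}{3} = 2 - \frac{85836 - \frac{1}{33}}{3} = 2 - \frac{2832587}{99} = - \frac{2832389}{99} \approx -28610.0$)
$m{\left(F,Y \right)} = \left(-104 + F\right) \left(F + Y\right)$
$\frac{341573 + m{\left(95,-309 \right)}}{L + 293380} = \frac{341573 + \left(95^{2} - 9880 - -32136 + 95 \left(-309\right)\right)}{- \frac{2832389}{99} + 293380} = \frac{341573 + \left(9025 - 9880 + 32136 - 29355\right)}{\frac{26212231}{99}} = \left(341573 + 1926\right) \frac{99}{26212231} = 343499 \cdot \frac{99}{26212231} = \frac{34006401}{26212231}$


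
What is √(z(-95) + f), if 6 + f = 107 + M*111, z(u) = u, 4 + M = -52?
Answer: 3*I*√690 ≈ 78.804*I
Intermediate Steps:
M = -56 (M = -4 - 52 = -56)
f = -6115 (f = -6 + (107 - 56*111) = -6 + (107 - 6216) = -6 - 6109 = -6115)
√(z(-95) + f) = √(-95 - 6115) = √(-6210) = 3*I*√690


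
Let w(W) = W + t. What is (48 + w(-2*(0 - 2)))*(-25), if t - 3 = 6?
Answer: -1525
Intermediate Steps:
t = 9 (t = 3 + 6 = 9)
w(W) = 9 + W (w(W) = W + 9 = 9 + W)
(48 + w(-2*(0 - 2)))*(-25) = (48 + (9 - 2*(0 - 2)))*(-25) = (48 + (9 - 2*(-2)))*(-25) = (48 + (9 + 4))*(-25) = (48 + 13)*(-25) = 61*(-25) = -1525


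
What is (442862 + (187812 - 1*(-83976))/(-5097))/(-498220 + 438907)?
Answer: -250777314/33590929 ≈ -7.4656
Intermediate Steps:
(442862 + (187812 - 1*(-83976))/(-5097))/(-498220 + 438907) = (442862 + (187812 + 83976)*(-1/5097))/(-59313) = (442862 + 271788*(-1/5097))*(-1/59313) = (442862 - 90596/1699)*(-1/59313) = (752331942/1699)*(-1/59313) = -250777314/33590929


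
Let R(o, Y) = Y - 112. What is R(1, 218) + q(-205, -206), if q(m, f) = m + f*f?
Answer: 42337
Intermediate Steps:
R(o, Y) = -112 + Y
q(m, f) = m + f²
R(1, 218) + q(-205, -206) = (-112 + 218) + (-205 + (-206)²) = 106 + (-205 + 42436) = 106 + 42231 = 42337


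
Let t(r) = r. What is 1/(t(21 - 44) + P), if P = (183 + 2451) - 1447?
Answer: 1/1164 ≈ 0.00085911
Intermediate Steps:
P = 1187 (P = 2634 - 1447 = 1187)
1/(t(21 - 44) + P) = 1/((21 - 44) + 1187) = 1/(-23 + 1187) = 1/1164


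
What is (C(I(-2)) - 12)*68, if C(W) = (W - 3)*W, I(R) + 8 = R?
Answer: 8024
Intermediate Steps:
I(R) = -8 + R
C(W) = W*(-3 + W) (C(W) = (-3 + W)*W = W*(-3 + W))
(C(I(-2)) - 12)*68 = ((-8 - 2)*(-3 + (-8 - 2)) - 12)*68 = (-10*(-3 - 10) - 12)*68 = (-10*(-13) - 12)*68 = (130 - 12)*68 = 118*68 = 8024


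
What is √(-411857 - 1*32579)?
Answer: 2*I*√111109 ≈ 666.66*I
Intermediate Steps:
√(-411857 - 1*32579) = √(-411857 - 32579) = √(-444436) = 2*I*√111109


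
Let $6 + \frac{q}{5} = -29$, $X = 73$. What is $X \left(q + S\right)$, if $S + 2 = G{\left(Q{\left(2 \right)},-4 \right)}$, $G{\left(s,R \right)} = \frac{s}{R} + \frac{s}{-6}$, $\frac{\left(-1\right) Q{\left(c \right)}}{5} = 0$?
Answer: $-12921$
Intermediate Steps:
$Q{\left(c \right)} = 0$ ($Q{\left(c \right)} = \left(-5\right) 0 = 0$)
$q = -175$ ($q = -30 + 5 \left(-29\right) = -30 - 145 = -175$)
$G{\left(s,R \right)} = - \frac{s}{6} + \frac{s}{R}$ ($G{\left(s,R \right)} = \frac{s}{R} + s \left(- \frac{1}{6}\right) = \frac{s}{R} - \frac{s}{6} = - \frac{s}{6} + \frac{s}{R}$)
$S = -2$ ($S = -2 + \left(\left(- \frac{1}{6}\right) 0 + \frac{0}{-4}\right) = -2 + \left(0 + 0 \left(- \frac{1}{4}\right)\right) = -2 + \left(0 + 0\right) = -2 + 0 = -2$)
$X \left(q + S\right) = 73 \left(-175 - 2\right) = 73 \left(-177\right) = -12921$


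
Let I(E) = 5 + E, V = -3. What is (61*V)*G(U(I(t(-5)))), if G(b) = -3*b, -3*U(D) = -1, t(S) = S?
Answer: 183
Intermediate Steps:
U(D) = ⅓ (U(D) = -⅓*(-1) = ⅓)
(61*V)*G(U(I(t(-5)))) = (61*(-3))*(-3*⅓) = -183*(-1) = 183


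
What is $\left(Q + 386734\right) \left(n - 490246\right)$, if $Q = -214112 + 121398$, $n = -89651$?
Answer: $-170501315940$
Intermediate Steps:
$Q = -92714$
$\left(Q + 386734\right) \left(n - 490246\right) = \left(-92714 + 386734\right) \left(-89651 - 490246\right) = 294020 \left(-579897\right) = -170501315940$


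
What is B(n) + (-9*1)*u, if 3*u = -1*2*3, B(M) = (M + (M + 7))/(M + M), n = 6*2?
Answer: 463/24 ≈ 19.292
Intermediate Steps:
n = 12
B(M) = (7 + 2*M)/(2*M) (B(M) = (M + (7 + M))/((2*M)) = (7 + 2*M)*(1/(2*M)) = (7 + 2*M)/(2*M))
u = -2 (u = (-1*2*3)/3 = (-2*3)/3 = (1/3)*(-6) = -2)
B(n) + (-9*1)*u = (7/2 + 12)/12 - 9*1*(-2) = (1/12)*(31/2) - 9*(-2) = 31/24 + 18 = 463/24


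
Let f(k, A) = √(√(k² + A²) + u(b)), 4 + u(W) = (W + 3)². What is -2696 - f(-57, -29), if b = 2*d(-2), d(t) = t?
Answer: -2696 - √(-3 + √4090) ≈ -2703.8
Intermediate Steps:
b = -4 (b = 2*(-2) = -4)
u(W) = -4 + (3 + W)² (u(W) = -4 + (W + 3)² = -4 + (3 + W)²)
f(k, A) = √(-3 + √(A² + k²)) (f(k, A) = √(√(k² + A²) + (-4 + (3 - 4)²)) = √(√(A² + k²) + (-4 + (-1)²)) = √(√(A² + k²) + (-4 + 1)) = √(√(A² + k²) - 3) = √(-3 + √(A² + k²)))
-2696 - f(-57, -29) = -2696 - √(-3 + √((-29)² + (-57)²)) = -2696 - √(-3 + √(841 + 3249)) = -2696 - √(-3 + √4090)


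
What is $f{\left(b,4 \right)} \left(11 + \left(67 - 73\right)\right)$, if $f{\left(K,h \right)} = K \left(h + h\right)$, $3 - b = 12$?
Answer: $-360$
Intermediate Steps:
$b = -9$ ($b = 3 - 12 = -9$)
$f{\left(K,h \right)} = 2 K h$ ($f{\left(K,h \right)} = K 2 h = 2 K h$)
$f{\left(b,4 \right)} \left(11 + \left(67 - 73\right)\right) = 2 \left(-9\right) 4 \left(11 + \left(67 - 73\right)\right) = - 72 \left(11 + \left(67 - 73\right)\right) = - 72 \left(11 - 6\right) = \left(-72\right) 5 = -360$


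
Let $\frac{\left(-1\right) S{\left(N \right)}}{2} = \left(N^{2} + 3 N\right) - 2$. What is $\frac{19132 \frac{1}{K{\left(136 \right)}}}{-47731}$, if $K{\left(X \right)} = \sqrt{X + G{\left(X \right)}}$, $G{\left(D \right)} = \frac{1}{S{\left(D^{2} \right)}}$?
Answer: $- \frac{38264 \sqrt{15921758839612601793}}{4442173365957933} \approx -0.034371$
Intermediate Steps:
$S{\left(N \right)} = 4 - 6 N - 2 N^{2}$ ($S{\left(N \right)} = - 2 \left(\left(N^{2} + 3 N\right) - 2\right) = - 2 \left(-2 + N^{2} + 3 N\right) = 4 - 6 N - 2 N^{2}$)
$G{\left(D \right)} = \frac{1}{4 - 6 D^{2} - 2 D^{4}}$ ($G{\left(D \right)} = \frac{1}{4 - 6 D^{2} - 2 \left(D^{2}\right)^{2}} = \frac{1}{4 - 6 D^{2} - 2 D^{4}}$)
$K{\left(X \right)} = \sqrt{X - \frac{1}{-4 + 2 X^{4} + 6 X^{2}}}$
$\frac{19132 \frac{1}{K{\left(136 \right)}}}{-47731} = \frac{19132 \frac{1}{\frac{1}{2} \sqrt{2} \sqrt{- \frac{1}{-2 + 136^{4} + 3 \cdot 136^{2}} + 2 \cdot 136}}}{-47731} = \frac{19132}{\frac{1}{2} \sqrt{2} \sqrt{- \frac{1}{-2 + 342102016 + 3 \cdot 18496} + 272}} \left(- \frac{1}{47731}\right) = \frac{19132}{\frac{1}{2} \sqrt{2} \sqrt{- \frac{1}{-2 + 342102016 + 55488} + 272}} \left(- \frac{1}{47731}\right) = \frac{19132}{\frac{1}{2} \sqrt{2} \sqrt{- \frac{1}{342157502} + 272}} \left(- \frac{1}{47731}\right) = \frac{19132}{\frac{1}{2} \sqrt{2} \sqrt{\frac{93066840543}{342157502}}} \left(- \frac{1}{47731}\right) = \frac{19132}{\frac{1}{2} \sqrt{2} \frac{\sqrt{31843517679225203586}}{342157502}} \left(- \frac{1}{47731}\right) = \frac{19132}{\frac{1}{342157502} \sqrt{15921758839612601793}} \left(- \frac{1}{47731}\right) = 19132 \frac{2 \sqrt{15921758839612601793}}{93066840543} \left(- \frac{1}{47731}\right) = \frac{38264 \sqrt{15921758839612601793}}{93066840543} \left(- \frac{1}{47731}\right) = - \frac{38264 \sqrt{15921758839612601793}}{4442173365957933}$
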